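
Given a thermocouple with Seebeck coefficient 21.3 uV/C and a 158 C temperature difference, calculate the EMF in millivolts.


The thermocouple output V = sensitivity * dT.
V = 21.3 uV/C * 158 C
V = 3365.4 uV
V = 3.365 mV

3.365 mV


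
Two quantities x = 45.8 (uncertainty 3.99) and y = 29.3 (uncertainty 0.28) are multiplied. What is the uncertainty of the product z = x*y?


For a product z = x*y, the relative uncertainty is:
uz/z = sqrt((ux/x)^2 + (uy/y)^2)
Relative uncertainties: ux/x = 3.99/45.8 = 0.087118
uy/y = 0.28/29.3 = 0.009556
z = 45.8 * 29.3 = 1341.9
uz = 1341.9 * sqrt(0.087118^2 + 0.009556^2) = 117.608

117.608


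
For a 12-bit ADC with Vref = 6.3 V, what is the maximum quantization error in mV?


The maximum quantization error is +/- LSB/2.
LSB = Vref / 2^n = 6.3 / 4096 = 0.00153809 V
Max error = LSB / 2 = 0.00153809 / 2 = 0.00076904 V
Max error = 0.769 mV

0.769 mV


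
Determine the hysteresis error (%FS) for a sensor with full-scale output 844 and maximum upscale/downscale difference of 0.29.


Hysteresis = (max difference / full scale) * 100%.
H = (0.29 / 844) * 100
H = 0.034 %FS

0.034 %FS


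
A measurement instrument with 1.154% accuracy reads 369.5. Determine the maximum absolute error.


Absolute error = (accuracy% / 100) * reading.
Error = (1.154 / 100) * 369.5
Error = 0.01154 * 369.5
Error = 4.264

4.264


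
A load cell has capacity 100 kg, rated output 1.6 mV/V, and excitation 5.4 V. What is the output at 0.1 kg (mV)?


Vout = rated_output * Vex * (load / capacity).
Vout = 1.6 * 5.4 * (0.1 / 100)
Vout = 1.6 * 5.4 * 0.001
Vout = 0.009 mV

0.009 mV


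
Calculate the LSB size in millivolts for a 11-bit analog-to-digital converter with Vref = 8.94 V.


The resolution (LSB) of an ADC is Vref / 2^n.
LSB = 8.94 / 2^11
LSB = 8.94 / 2048
LSB = 0.00436523 V = 4.36523438 mV

4.36523438 mV


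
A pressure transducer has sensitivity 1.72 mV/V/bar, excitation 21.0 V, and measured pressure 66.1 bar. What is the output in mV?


Output = sensitivity * Vex * P.
Vout = 1.72 * 21.0 * 66.1
Vout = 36.12 * 66.1
Vout = 2387.53 mV

2387.53 mV


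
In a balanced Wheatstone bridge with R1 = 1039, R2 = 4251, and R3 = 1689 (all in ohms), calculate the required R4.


At balance: R1*R4 = R2*R3, so R4 = R2*R3/R1.
R4 = 4251 * 1689 / 1039
R4 = 7179939 / 1039
R4 = 6910.43 ohm

6910.43 ohm


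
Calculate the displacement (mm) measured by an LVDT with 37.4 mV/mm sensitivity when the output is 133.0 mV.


Displacement = Vout / sensitivity.
d = 133.0 / 37.4
d = 3.556 mm

3.556 mm


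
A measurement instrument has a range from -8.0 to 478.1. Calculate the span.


Span = upper range - lower range.
Span = 478.1 - (-8.0)
Span = 486.1

486.1


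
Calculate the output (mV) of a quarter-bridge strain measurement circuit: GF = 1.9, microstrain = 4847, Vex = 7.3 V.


Quarter bridge output: Vout = (GF * epsilon * Vex) / 4.
Vout = (1.9 * 4847e-6 * 7.3) / 4
Vout = 0.06722789 / 4 V
Vout = 0.01680697 V = 16.807 mV

16.807 mV


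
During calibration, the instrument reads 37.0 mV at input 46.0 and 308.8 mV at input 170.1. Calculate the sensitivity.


Sensitivity = (y2 - y1) / (x2 - x1).
S = (308.8 - 37.0) / (170.1 - 46.0)
S = 271.8 / 124.1
S = 2.1902 mV/unit

2.1902 mV/unit


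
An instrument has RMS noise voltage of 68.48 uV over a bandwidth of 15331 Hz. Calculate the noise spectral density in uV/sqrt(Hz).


Noise spectral density = Vrms / sqrt(BW).
NSD = 68.48 / sqrt(15331)
NSD = 68.48 / 123.8184
NSD = 0.5531 uV/sqrt(Hz)

0.5531 uV/sqrt(Hz)


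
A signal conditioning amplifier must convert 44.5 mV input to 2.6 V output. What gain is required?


Gain = Vout / Vin (converting to same units).
G = 2.6 V / 44.5 mV
G = 2600.0 mV / 44.5 mV
G = 58.43

58.43


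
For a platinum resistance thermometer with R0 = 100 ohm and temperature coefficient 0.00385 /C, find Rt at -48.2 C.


The RTD equation: Rt = R0 * (1 + alpha * T).
Rt = 100 * (1 + 0.00385 * -48.2)
Rt = 100 * (1 + -0.18557)
Rt = 100 * 0.81443
Rt = 81.443 ohm

81.443 ohm


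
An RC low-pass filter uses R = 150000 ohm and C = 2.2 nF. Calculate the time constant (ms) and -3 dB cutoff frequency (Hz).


Time constant: tau = R * C.
tau = 150000 * 2.20e-09 = 0.00033 s
tau = 0.33 ms
Cutoff frequency: fc = 1 / (2*pi*R*C).
fc = 1 / (2*pi*0.00033) = 482.29 Hz

tau = 0.33 ms, fc = 482.29 Hz


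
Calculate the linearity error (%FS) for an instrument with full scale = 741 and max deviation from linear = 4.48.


Linearity error = (max deviation / full scale) * 100%.
Linearity = (4.48 / 741) * 100
Linearity = 0.605 %FS

0.605 %FS


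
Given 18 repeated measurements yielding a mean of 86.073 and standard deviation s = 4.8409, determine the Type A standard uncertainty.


The standard uncertainty for Type A evaluation is u = s / sqrt(n).
u = 4.8409 / sqrt(18)
u = 4.8409 / 4.2426
u = 1.141

1.141


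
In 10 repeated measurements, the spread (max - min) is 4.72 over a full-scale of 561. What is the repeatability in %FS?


Repeatability = (spread / full scale) * 100%.
R = (4.72 / 561) * 100
R = 0.841 %FS

0.841 %FS


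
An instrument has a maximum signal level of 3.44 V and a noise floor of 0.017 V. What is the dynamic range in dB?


Dynamic range = 20 * log10(Vmax / Vnoise).
DR = 20 * log10(3.44 / 0.017)
DR = 20 * log10(202.35)
DR = 46.12 dB

46.12 dB


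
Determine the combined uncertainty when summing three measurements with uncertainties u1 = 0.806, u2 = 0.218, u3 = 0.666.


For a sum of independent quantities, uc = sqrt(u1^2 + u2^2 + u3^2).
uc = sqrt(0.806^2 + 0.218^2 + 0.666^2)
uc = sqrt(0.649636 + 0.047524 + 0.443556)
uc = 1.068

1.068


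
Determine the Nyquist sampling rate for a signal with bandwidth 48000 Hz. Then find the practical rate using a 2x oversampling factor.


By Nyquist theorem, fs_min = 2 * fmax.
fs_min = 2 * 48000 = 96000 Hz
Practical rate = 2 * fs_min = 2 * 96000 = 192000 Hz

fs_min = 96000 Hz, fs_practical = 192000 Hz


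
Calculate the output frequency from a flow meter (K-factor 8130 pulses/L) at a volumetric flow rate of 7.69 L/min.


Frequency = K * Q / 60 (converting L/min to L/s).
f = 8130 * 7.69 / 60
f = 62519.7 / 60
f = 1042.0 Hz

1042.0 Hz


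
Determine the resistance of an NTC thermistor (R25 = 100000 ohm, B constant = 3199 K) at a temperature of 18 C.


NTC thermistor equation: Rt = R25 * exp(B * (1/T - 1/T25)).
T in Kelvin: 291.15 K, T25 = 298.15 K
1/T - 1/T25 = 1/291.15 - 1/298.15 = 8.064e-05
B * (1/T - 1/T25) = 3199 * 8.064e-05 = 0.258
Rt = 100000 * exp(0.258) = 129429.3 ohm

129429.3 ohm


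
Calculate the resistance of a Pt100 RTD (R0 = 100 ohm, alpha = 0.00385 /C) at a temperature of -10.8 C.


The RTD equation: Rt = R0 * (1 + alpha * T).
Rt = 100 * (1 + 0.00385 * -10.8)
Rt = 100 * (1 + -0.04158)
Rt = 100 * 0.95842
Rt = 95.842 ohm

95.842 ohm


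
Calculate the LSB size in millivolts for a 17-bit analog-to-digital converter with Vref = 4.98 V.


The resolution (LSB) of an ADC is Vref / 2^n.
LSB = 4.98 / 2^17
LSB = 4.98 / 131072
LSB = 3.799e-05 V = 0.03799438 mV

0.03799438 mV


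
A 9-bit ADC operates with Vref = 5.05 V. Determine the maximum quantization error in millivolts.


The maximum quantization error is +/- LSB/2.
LSB = Vref / 2^n = 5.05 / 512 = 0.00986328 V
Max error = LSB / 2 = 0.00986328 / 2 = 0.00493164 V
Max error = 4.9316 mV

4.9316 mV


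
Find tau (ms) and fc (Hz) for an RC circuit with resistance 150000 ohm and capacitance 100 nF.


Time constant: tau = R * C.
tau = 150000 * 1.00e-07 = 0.015 s
tau = 15.0 ms
Cutoff frequency: fc = 1 / (2*pi*R*C).
fc = 1 / (2*pi*0.015) = 10.61 Hz

tau = 15.0 ms, fc = 10.61 Hz


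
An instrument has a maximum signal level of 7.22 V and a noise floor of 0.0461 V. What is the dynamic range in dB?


Dynamic range = 20 * log10(Vmax / Vnoise).
DR = 20 * log10(7.22 / 0.0461)
DR = 20 * log10(156.62)
DR = 43.9 dB

43.9 dB


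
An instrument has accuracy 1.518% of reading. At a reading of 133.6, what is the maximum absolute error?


Absolute error = (accuracy% / 100) * reading.
Error = (1.518 / 100) * 133.6
Error = 0.01518 * 133.6
Error = 2.028

2.028


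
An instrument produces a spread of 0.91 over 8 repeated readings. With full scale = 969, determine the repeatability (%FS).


Repeatability = (spread / full scale) * 100%.
R = (0.91 / 969) * 100
R = 0.094 %FS

0.094 %FS


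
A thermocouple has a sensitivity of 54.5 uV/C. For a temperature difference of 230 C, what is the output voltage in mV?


The thermocouple output V = sensitivity * dT.
V = 54.5 uV/C * 230 C
V = 12535.0 uV
V = 12.535 mV

12.535 mV


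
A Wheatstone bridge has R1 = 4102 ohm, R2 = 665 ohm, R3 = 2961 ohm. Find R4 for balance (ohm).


At balance: R1*R4 = R2*R3, so R4 = R2*R3/R1.
R4 = 665 * 2961 / 4102
R4 = 1969065 / 4102
R4 = 480.03 ohm

480.03 ohm


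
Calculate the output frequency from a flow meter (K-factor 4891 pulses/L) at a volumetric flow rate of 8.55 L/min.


Frequency = K * Q / 60 (converting L/min to L/s).
f = 4891 * 8.55 / 60
f = 41818.05 / 60
f = 696.97 Hz

696.97 Hz


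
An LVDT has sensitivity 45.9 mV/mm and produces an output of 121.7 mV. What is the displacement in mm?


Displacement = Vout / sensitivity.
d = 121.7 / 45.9
d = 2.651 mm

2.651 mm


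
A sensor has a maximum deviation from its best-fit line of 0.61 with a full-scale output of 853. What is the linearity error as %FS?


Linearity error = (max deviation / full scale) * 100%.
Linearity = (0.61 / 853) * 100
Linearity = 0.072 %FS

0.072 %FS


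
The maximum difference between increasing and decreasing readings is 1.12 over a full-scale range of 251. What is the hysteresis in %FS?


Hysteresis = (max difference / full scale) * 100%.
H = (1.12 / 251) * 100
H = 0.446 %FS

0.446 %FS


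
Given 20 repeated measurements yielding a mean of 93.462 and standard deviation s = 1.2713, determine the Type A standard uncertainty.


The standard uncertainty for Type A evaluation is u = s / sqrt(n).
u = 1.2713 / sqrt(20)
u = 1.2713 / 4.4721
u = 0.2843

0.2843


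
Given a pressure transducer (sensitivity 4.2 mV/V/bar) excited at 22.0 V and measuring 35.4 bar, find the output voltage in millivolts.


Output = sensitivity * Vex * P.
Vout = 4.2 * 22.0 * 35.4
Vout = 92.4 * 35.4
Vout = 3270.96 mV

3270.96 mV


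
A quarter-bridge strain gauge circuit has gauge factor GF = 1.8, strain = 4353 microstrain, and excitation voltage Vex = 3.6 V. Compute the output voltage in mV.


Quarter bridge output: Vout = (GF * epsilon * Vex) / 4.
Vout = (1.8 * 4353e-6 * 3.6) / 4
Vout = 0.02820744 / 4 V
Vout = 0.00705186 V = 7.0519 mV

7.0519 mV


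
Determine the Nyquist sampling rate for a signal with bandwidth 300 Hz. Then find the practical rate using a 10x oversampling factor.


By Nyquist theorem, fs_min = 2 * fmax.
fs_min = 2 * 300 = 600 Hz
Practical rate = 10 * fs_min = 10 * 600 = 6000 Hz

fs_min = 600 Hz, fs_practical = 6000 Hz


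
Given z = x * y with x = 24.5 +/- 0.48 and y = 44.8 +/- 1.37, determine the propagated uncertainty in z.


For a product z = x*y, the relative uncertainty is:
uz/z = sqrt((ux/x)^2 + (uy/y)^2)
Relative uncertainties: ux/x = 0.48/24.5 = 0.019592
uy/y = 1.37/44.8 = 0.03058
z = 24.5 * 44.8 = 1097.6
uz = 1097.6 * sqrt(0.019592^2 + 0.03058^2) = 39.863

39.863


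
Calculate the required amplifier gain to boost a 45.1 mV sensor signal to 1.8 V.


Gain = Vout / Vin (converting to same units).
G = 1.8 V / 45.1 mV
G = 1800.0 mV / 45.1 mV
G = 39.91

39.91


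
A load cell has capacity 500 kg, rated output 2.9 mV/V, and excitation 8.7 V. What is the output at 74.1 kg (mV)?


Vout = rated_output * Vex * (load / capacity).
Vout = 2.9 * 8.7 * (74.1 / 500)
Vout = 2.9 * 8.7 * 0.1482
Vout = 3.739 mV

3.739 mV


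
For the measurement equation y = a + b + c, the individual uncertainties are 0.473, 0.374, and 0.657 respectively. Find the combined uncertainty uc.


For a sum of independent quantities, uc = sqrt(u1^2 + u2^2 + u3^2).
uc = sqrt(0.473^2 + 0.374^2 + 0.657^2)
uc = sqrt(0.223729 + 0.139876 + 0.431649)
uc = 0.8918

0.8918


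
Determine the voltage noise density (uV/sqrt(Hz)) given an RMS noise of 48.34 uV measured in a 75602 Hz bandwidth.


Noise spectral density = Vrms / sqrt(BW).
NSD = 48.34 / sqrt(75602)
NSD = 48.34 / 274.9582
NSD = 0.1758 uV/sqrt(Hz)

0.1758 uV/sqrt(Hz)


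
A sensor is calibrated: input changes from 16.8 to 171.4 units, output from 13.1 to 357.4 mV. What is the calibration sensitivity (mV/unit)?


Sensitivity = (y2 - y1) / (x2 - x1).
S = (357.4 - 13.1) / (171.4 - 16.8)
S = 344.3 / 154.6
S = 2.227 mV/unit

2.227 mV/unit


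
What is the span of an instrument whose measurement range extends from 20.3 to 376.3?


Span = upper range - lower range.
Span = 376.3 - (20.3)
Span = 356.0

356.0


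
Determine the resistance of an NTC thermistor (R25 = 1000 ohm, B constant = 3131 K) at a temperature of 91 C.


NTC thermistor equation: Rt = R25 * exp(B * (1/T - 1/T25)).
T in Kelvin: 364.15 K, T25 = 298.15 K
1/T - 1/T25 = 1/364.15 - 1/298.15 = -0.0006079
B * (1/T - 1/T25) = 3131 * -0.0006079 = -1.9033
Rt = 1000 * exp(-1.9033) = 149.1 ohm

149.1 ohm


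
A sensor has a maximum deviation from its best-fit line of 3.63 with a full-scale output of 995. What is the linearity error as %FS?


Linearity error = (max deviation / full scale) * 100%.
Linearity = (3.63 / 995) * 100
Linearity = 0.365 %FS

0.365 %FS


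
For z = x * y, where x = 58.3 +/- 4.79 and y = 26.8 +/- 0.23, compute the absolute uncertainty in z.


For a product z = x*y, the relative uncertainty is:
uz/z = sqrt((ux/x)^2 + (uy/y)^2)
Relative uncertainties: ux/x = 4.79/58.3 = 0.082161
uy/y = 0.23/26.8 = 0.008582
z = 58.3 * 26.8 = 1562.4
uz = 1562.4 * sqrt(0.082161^2 + 0.008582^2) = 129.07

129.07


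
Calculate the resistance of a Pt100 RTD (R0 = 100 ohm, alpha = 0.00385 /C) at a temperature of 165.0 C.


The RTD equation: Rt = R0 * (1 + alpha * T).
Rt = 100 * (1 + 0.00385 * 165.0)
Rt = 100 * (1 + 0.63525)
Rt = 100 * 1.63525
Rt = 163.525 ohm

163.525 ohm


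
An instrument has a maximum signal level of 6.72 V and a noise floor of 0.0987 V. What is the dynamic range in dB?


Dynamic range = 20 * log10(Vmax / Vnoise).
DR = 20 * log10(6.72 / 0.0987)
DR = 20 * log10(68.09)
DR = 36.66 dB

36.66 dB


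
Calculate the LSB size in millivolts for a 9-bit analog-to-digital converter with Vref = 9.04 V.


The resolution (LSB) of an ADC is Vref / 2^n.
LSB = 9.04 / 2^9
LSB = 9.04 / 512
LSB = 0.01765625 V = 17.65625 mV

17.65625 mV


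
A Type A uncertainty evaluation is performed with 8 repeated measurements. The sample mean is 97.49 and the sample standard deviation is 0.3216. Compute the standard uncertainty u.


The standard uncertainty for Type A evaluation is u = s / sqrt(n).
u = 0.3216 / sqrt(8)
u = 0.3216 / 2.8284
u = 0.1137

0.1137


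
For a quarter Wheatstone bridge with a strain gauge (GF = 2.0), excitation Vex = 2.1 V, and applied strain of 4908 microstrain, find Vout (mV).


Quarter bridge output: Vout = (GF * epsilon * Vex) / 4.
Vout = (2.0 * 4908e-6 * 2.1) / 4
Vout = 0.0206136 / 4 V
Vout = 0.0051534 V = 5.1534 mV

5.1534 mV


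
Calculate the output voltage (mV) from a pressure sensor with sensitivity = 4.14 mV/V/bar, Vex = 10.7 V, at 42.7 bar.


Output = sensitivity * Vex * P.
Vout = 4.14 * 10.7 * 42.7
Vout = 44.298 * 42.7
Vout = 1891.52 mV

1891.52 mV


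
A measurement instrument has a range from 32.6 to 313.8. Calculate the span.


Span = upper range - lower range.
Span = 313.8 - (32.6)
Span = 281.2

281.2


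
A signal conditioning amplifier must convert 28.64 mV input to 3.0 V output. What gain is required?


Gain = Vout / Vin (converting to same units).
G = 3.0 V / 28.64 mV
G = 3000.0 mV / 28.64 mV
G = 104.75

104.75


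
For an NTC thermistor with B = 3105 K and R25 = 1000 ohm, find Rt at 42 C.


NTC thermistor equation: Rt = R25 * exp(B * (1/T - 1/T25)).
T in Kelvin: 315.15 K, T25 = 298.15 K
1/T - 1/T25 = 1/315.15 - 1/298.15 = -0.00018092
B * (1/T - 1/T25) = 3105 * -0.00018092 = -0.5618
Rt = 1000 * exp(-0.5618) = 570.2 ohm

570.2 ohm


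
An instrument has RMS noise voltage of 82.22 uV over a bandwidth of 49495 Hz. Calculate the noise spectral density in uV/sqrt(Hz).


Noise spectral density = Vrms / sqrt(BW).
NSD = 82.22 / sqrt(49495)
NSD = 82.22 / 222.4747
NSD = 0.3696 uV/sqrt(Hz)

0.3696 uV/sqrt(Hz)


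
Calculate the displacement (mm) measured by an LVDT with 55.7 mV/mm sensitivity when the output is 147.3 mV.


Displacement = Vout / sensitivity.
d = 147.3 / 55.7
d = 2.645 mm

2.645 mm


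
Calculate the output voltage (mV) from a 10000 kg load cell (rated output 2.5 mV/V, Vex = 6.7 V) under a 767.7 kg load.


Vout = rated_output * Vex * (load / capacity).
Vout = 2.5 * 6.7 * (767.7 / 10000)
Vout = 2.5 * 6.7 * 0.07677
Vout = 1.286 mV

1.286 mV


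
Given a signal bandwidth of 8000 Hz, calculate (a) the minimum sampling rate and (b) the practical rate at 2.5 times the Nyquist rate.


By Nyquist theorem, fs_min = 2 * fmax.
fs_min = 2 * 8000 = 16000 Hz
Practical rate = 2.5 * fs_min = 2.5 * 16000 = 40000 Hz

fs_min = 16000 Hz, fs_practical = 40000 Hz


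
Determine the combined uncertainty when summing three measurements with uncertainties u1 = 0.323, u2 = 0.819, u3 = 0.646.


For a sum of independent quantities, uc = sqrt(u1^2 + u2^2 + u3^2).
uc = sqrt(0.323^2 + 0.819^2 + 0.646^2)
uc = sqrt(0.104329 + 0.670761 + 0.417316)
uc = 1.092

1.092


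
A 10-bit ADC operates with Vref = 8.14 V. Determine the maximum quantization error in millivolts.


The maximum quantization error is +/- LSB/2.
LSB = Vref / 2^n = 8.14 / 1024 = 0.00794922 V
Max error = LSB / 2 = 0.00794922 / 2 = 0.00397461 V
Max error = 3.9746 mV

3.9746 mV


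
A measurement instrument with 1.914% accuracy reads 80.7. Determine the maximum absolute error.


Absolute error = (accuracy% / 100) * reading.
Error = (1.914 / 100) * 80.7
Error = 0.01914 * 80.7
Error = 1.5446

1.5446


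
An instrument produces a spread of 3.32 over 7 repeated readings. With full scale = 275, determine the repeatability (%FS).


Repeatability = (spread / full scale) * 100%.
R = (3.32 / 275) * 100
R = 1.207 %FS

1.207 %FS


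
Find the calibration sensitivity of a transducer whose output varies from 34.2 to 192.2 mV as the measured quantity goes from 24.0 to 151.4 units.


Sensitivity = (y2 - y1) / (x2 - x1).
S = (192.2 - 34.2) / (151.4 - 24.0)
S = 158.0 / 127.4
S = 1.2402 mV/unit

1.2402 mV/unit


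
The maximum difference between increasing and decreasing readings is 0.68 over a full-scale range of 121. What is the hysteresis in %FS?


Hysteresis = (max difference / full scale) * 100%.
H = (0.68 / 121) * 100
H = 0.562 %FS

0.562 %FS


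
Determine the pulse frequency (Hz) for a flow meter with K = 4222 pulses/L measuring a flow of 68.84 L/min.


Frequency = K * Q / 60 (converting L/min to L/s).
f = 4222 * 68.84 / 60
f = 290642.48 / 60
f = 4844.04 Hz

4844.04 Hz


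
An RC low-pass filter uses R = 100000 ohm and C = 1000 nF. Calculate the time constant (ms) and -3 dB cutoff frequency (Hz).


Time constant: tau = R * C.
tau = 100000 * 1.00e-06 = 0.1 s
tau = 100.0 ms
Cutoff frequency: fc = 1 / (2*pi*R*C).
fc = 1 / (2*pi*0.1) = 1.59 Hz

tau = 100.0 ms, fc = 1.59 Hz


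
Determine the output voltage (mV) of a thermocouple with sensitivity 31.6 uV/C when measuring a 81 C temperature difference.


The thermocouple output V = sensitivity * dT.
V = 31.6 uV/C * 81 C
V = 2559.6 uV
V = 2.56 mV

2.56 mV


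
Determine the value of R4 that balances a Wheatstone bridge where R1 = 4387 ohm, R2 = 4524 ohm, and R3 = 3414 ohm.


At balance: R1*R4 = R2*R3, so R4 = R2*R3/R1.
R4 = 4524 * 3414 / 4387
R4 = 15444936 / 4387
R4 = 3520.61 ohm

3520.61 ohm


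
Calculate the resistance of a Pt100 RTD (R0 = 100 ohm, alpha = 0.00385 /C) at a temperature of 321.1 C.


The RTD equation: Rt = R0 * (1 + alpha * T).
Rt = 100 * (1 + 0.00385 * 321.1)
Rt = 100 * (1 + 1.236235)
Rt = 100 * 2.236235
Rt = 223.624 ohm

223.624 ohm


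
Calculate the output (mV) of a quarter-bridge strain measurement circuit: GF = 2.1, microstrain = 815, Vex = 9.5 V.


Quarter bridge output: Vout = (GF * epsilon * Vex) / 4.
Vout = (2.1 * 815e-6 * 9.5) / 4
Vout = 0.01625925 / 4 V
Vout = 0.00406481 V = 4.0648 mV

4.0648 mV


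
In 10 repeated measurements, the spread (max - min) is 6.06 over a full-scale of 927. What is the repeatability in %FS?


Repeatability = (spread / full scale) * 100%.
R = (6.06 / 927) * 100
R = 0.654 %FS

0.654 %FS


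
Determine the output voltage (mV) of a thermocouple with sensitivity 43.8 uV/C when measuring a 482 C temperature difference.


The thermocouple output V = sensitivity * dT.
V = 43.8 uV/C * 482 C
V = 21111.6 uV
V = 21.112 mV

21.112 mV


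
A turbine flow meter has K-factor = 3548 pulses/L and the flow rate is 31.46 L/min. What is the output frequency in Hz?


Frequency = K * Q / 60 (converting L/min to L/s).
f = 3548 * 31.46 / 60
f = 111620.08 / 60
f = 1860.33 Hz

1860.33 Hz


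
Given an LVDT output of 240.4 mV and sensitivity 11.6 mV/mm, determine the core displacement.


Displacement = Vout / sensitivity.
d = 240.4 / 11.6
d = 20.724 mm

20.724 mm


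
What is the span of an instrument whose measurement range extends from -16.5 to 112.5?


Span = upper range - lower range.
Span = 112.5 - (-16.5)
Span = 129.0

129.0


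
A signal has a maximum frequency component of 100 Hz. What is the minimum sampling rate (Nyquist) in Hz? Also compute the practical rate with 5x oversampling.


By Nyquist theorem, fs_min = 2 * fmax.
fs_min = 2 * 100 = 200 Hz
Practical rate = 5 * fs_min = 5 * 200 = 1000 Hz

fs_min = 200 Hz, fs_practical = 1000 Hz


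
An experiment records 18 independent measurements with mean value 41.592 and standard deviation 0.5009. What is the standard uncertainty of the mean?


The standard uncertainty for Type A evaluation is u = s / sqrt(n).
u = 0.5009 / sqrt(18)
u = 0.5009 / 4.2426
u = 0.1181

0.1181


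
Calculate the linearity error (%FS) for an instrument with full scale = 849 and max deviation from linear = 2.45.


Linearity error = (max deviation / full scale) * 100%.
Linearity = (2.45 / 849) * 100
Linearity = 0.289 %FS

0.289 %FS


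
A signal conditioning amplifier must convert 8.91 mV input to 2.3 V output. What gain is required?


Gain = Vout / Vin (converting to same units).
G = 2.3 V / 8.91 mV
G = 2300.0 mV / 8.91 mV
G = 258.14

258.14


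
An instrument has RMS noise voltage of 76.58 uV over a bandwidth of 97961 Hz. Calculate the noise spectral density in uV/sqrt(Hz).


Noise spectral density = Vrms / sqrt(BW).
NSD = 76.58 / sqrt(97961)
NSD = 76.58 / 312.9872
NSD = 0.2447 uV/sqrt(Hz)

0.2447 uV/sqrt(Hz)


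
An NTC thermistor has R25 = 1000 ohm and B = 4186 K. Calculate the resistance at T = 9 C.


NTC thermistor equation: Rt = R25 * exp(B * (1/T - 1/T25)).
T in Kelvin: 282.15 K, T25 = 298.15 K
1/T - 1/T25 = 1/282.15 - 1/298.15 = 0.0001902
B * (1/T - 1/T25) = 4186 * 0.0001902 = 0.7962
Rt = 1000 * exp(0.7962) = 2217.0 ohm

2217.0 ohm


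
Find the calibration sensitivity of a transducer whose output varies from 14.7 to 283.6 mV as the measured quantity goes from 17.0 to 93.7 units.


Sensitivity = (y2 - y1) / (x2 - x1).
S = (283.6 - 14.7) / (93.7 - 17.0)
S = 268.9 / 76.7
S = 3.5059 mV/unit

3.5059 mV/unit


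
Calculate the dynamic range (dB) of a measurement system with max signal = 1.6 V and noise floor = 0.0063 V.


Dynamic range = 20 * log10(Vmax / Vnoise).
DR = 20 * log10(1.6 / 0.0063)
DR = 20 * log10(253.97)
DR = 48.1 dB

48.1 dB


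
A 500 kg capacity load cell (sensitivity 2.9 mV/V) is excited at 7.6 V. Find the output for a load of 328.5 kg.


Vout = rated_output * Vex * (load / capacity).
Vout = 2.9 * 7.6 * (328.5 / 500)
Vout = 2.9 * 7.6 * 0.657
Vout = 14.48 mV

14.48 mV


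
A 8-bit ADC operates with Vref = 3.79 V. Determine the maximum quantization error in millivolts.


The maximum quantization error is +/- LSB/2.
LSB = Vref / 2^n = 3.79 / 256 = 0.01480469 V
Max error = LSB / 2 = 0.01480469 / 2 = 0.00740234 V
Max error = 7.4023 mV

7.4023 mV


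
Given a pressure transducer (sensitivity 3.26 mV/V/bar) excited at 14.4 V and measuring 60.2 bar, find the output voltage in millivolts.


Output = sensitivity * Vex * P.
Vout = 3.26 * 14.4 * 60.2
Vout = 46.944 * 60.2
Vout = 2826.03 mV

2826.03 mV


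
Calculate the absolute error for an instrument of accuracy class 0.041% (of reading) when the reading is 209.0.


Absolute error = (accuracy% / 100) * reading.
Error = (0.041 / 100) * 209.0
Error = 0.00041 * 209.0
Error = 0.0857

0.0857


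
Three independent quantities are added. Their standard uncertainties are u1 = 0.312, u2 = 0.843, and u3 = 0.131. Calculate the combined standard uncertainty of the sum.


For a sum of independent quantities, uc = sqrt(u1^2 + u2^2 + u3^2).
uc = sqrt(0.312^2 + 0.843^2 + 0.131^2)
uc = sqrt(0.097344 + 0.710649 + 0.017161)
uc = 0.9084

0.9084


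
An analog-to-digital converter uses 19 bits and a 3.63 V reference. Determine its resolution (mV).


The resolution (LSB) of an ADC is Vref / 2^n.
LSB = 3.63 / 2^19
LSB = 3.63 / 524288
LSB = 6.92e-06 V = 0.00692368 mV

0.00692368 mV


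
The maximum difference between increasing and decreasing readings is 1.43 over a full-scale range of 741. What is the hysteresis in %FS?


Hysteresis = (max difference / full scale) * 100%.
H = (1.43 / 741) * 100
H = 0.193 %FS

0.193 %FS


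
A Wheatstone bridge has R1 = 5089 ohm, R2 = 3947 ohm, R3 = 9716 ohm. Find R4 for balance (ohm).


At balance: R1*R4 = R2*R3, so R4 = R2*R3/R1.
R4 = 3947 * 9716 / 5089
R4 = 38349052 / 5089
R4 = 7535.68 ohm

7535.68 ohm


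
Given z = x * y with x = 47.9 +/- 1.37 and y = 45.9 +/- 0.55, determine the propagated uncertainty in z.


For a product z = x*y, the relative uncertainty is:
uz/z = sqrt((ux/x)^2 + (uy/y)^2)
Relative uncertainties: ux/x = 1.37/47.9 = 0.028601
uy/y = 0.55/45.9 = 0.011983
z = 47.9 * 45.9 = 2198.6
uz = 2198.6 * sqrt(0.028601^2 + 0.011983^2) = 68.179

68.179


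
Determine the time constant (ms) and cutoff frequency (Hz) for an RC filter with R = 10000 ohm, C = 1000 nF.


Time constant: tau = R * C.
tau = 10000 * 1.00e-06 = 0.01 s
tau = 10.0 ms
Cutoff frequency: fc = 1 / (2*pi*R*C).
fc = 1 / (2*pi*0.01) = 15.92 Hz

tau = 10.0 ms, fc = 15.92 Hz


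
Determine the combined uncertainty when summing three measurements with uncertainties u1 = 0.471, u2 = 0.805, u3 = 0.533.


For a sum of independent quantities, uc = sqrt(u1^2 + u2^2 + u3^2).
uc = sqrt(0.471^2 + 0.805^2 + 0.533^2)
uc = sqrt(0.221841 + 0.648025 + 0.284089)
uc = 1.0742

1.0742


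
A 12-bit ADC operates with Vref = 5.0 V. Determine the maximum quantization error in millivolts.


The maximum quantization error is +/- LSB/2.
LSB = Vref / 2^n = 5.0 / 4096 = 0.0012207 V
Max error = LSB / 2 = 0.0012207 / 2 = 0.00061035 V
Max error = 0.6104 mV

0.6104 mV


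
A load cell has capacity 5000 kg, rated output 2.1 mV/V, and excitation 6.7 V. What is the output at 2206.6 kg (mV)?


Vout = rated_output * Vex * (load / capacity).
Vout = 2.1 * 6.7 * (2206.6 / 5000)
Vout = 2.1 * 6.7 * 0.44132
Vout = 6.209 mV

6.209 mV


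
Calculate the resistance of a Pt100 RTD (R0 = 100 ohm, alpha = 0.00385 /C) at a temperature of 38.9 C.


The RTD equation: Rt = R0 * (1 + alpha * T).
Rt = 100 * (1 + 0.00385 * 38.9)
Rt = 100 * (1 + 0.149765)
Rt = 100 * 1.149765
Rt = 114.976 ohm

114.976 ohm


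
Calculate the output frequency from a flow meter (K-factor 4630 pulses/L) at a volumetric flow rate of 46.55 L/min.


Frequency = K * Q / 60 (converting L/min to L/s).
f = 4630 * 46.55 / 60
f = 215526.5 / 60
f = 3592.11 Hz

3592.11 Hz


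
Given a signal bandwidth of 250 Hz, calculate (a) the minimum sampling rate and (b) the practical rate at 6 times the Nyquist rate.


By Nyquist theorem, fs_min = 2 * fmax.
fs_min = 2 * 250 = 500 Hz
Practical rate = 6 * fs_min = 6 * 500 = 3000 Hz

fs_min = 500 Hz, fs_practical = 3000 Hz


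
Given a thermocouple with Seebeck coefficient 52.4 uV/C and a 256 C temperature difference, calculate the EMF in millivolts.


The thermocouple output V = sensitivity * dT.
V = 52.4 uV/C * 256 C
V = 13414.4 uV
V = 13.414 mV

13.414 mV


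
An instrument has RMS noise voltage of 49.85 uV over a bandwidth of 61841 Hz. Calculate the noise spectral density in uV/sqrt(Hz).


Noise spectral density = Vrms / sqrt(BW).
NSD = 49.85 / sqrt(61841)
NSD = 49.85 / 248.6785
NSD = 0.2005 uV/sqrt(Hz)

0.2005 uV/sqrt(Hz)


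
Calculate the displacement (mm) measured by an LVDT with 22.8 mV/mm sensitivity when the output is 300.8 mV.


Displacement = Vout / sensitivity.
d = 300.8 / 22.8
d = 13.193 mm

13.193 mm


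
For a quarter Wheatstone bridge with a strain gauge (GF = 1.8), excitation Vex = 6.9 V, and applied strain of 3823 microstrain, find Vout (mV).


Quarter bridge output: Vout = (GF * epsilon * Vex) / 4.
Vout = (1.8 * 3823e-6 * 6.9) / 4
Vout = 0.04748166 / 4 V
Vout = 0.01187042 V = 11.8704 mV

11.8704 mV


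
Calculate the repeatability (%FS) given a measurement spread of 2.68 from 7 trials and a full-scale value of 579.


Repeatability = (spread / full scale) * 100%.
R = (2.68 / 579) * 100
R = 0.463 %FS

0.463 %FS


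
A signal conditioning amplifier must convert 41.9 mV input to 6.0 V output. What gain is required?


Gain = Vout / Vin (converting to same units).
G = 6.0 V / 41.9 mV
G = 6000.0 mV / 41.9 mV
G = 143.2

143.2


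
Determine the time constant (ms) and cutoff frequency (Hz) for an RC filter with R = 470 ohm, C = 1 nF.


Time constant: tau = R * C.
tau = 470 * 1.00e-09 = 4.7e-07 s
tau = 0.0005 ms
Cutoff frequency: fc = 1 / (2*pi*R*C).
fc = 1 / (2*pi*4.7e-07) = 338627.54 Hz

tau = 0.0005 ms, fc = 338627.54 Hz


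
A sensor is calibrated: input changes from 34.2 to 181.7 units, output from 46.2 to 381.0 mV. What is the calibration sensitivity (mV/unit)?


Sensitivity = (y2 - y1) / (x2 - x1).
S = (381.0 - 46.2) / (181.7 - 34.2)
S = 334.8 / 147.5
S = 2.2698 mV/unit

2.2698 mV/unit


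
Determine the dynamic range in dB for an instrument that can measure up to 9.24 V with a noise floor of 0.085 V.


Dynamic range = 20 * log10(Vmax / Vnoise).
DR = 20 * log10(9.24 / 0.085)
DR = 20 * log10(108.71)
DR = 40.73 dB

40.73 dB


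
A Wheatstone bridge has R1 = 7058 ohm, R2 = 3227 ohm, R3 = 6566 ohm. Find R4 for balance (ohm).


At balance: R1*R4 = R2*R3, so R4 = R2*R3/R1.
R4 = 3227 * 6566 / 7058
R4 = 21188482 / 7058
R4 = 3002.05 ohm

3002.05 ohm


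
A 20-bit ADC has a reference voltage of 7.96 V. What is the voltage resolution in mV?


The resolution (LSB) of an ADC is Vref / 2^n.
LSB = 7.96 / 2^20
LSB = 7.96 / 1048576
LSB = 7.59e-06 V = 0.00759125 mV

0.00759125 mV


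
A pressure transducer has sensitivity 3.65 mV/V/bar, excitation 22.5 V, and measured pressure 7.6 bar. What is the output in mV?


Output = sensitivity * Vex * P.
Vout = 3.65 * 22.5 * 7.6
Vout = 82.125 * 7.6
Vout = 624.15 mV

624.15 mV


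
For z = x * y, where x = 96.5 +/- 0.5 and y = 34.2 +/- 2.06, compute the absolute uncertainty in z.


For a product z = x*y, the relative uncertainty is:
uz/z = sqrt((ux/x)^2 + (uy/y)^2)
Relative uncertainties: ux/x = 0.5/96.5 = 0.005181
uy/y = 2.06/34.2 = 0.060234
z = 96.5 * 34.2 = 3300.3
uz = 3300.3 * sqrt(0.005181^2 + 0.060234^2) = 199.524

199.524


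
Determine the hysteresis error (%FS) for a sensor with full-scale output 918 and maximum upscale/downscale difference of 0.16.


Hysteresis = (max difference / full scale) * 100%.
H = (0.16 / 918) * 100
H = 0.017 %FS

0.017 %FS


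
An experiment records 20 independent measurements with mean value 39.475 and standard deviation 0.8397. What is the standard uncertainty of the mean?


The standard uncertainty for Type A evaluation is u = s / sqrt(n).
u = 0.8397 / sqrt(20)
u = 0.8397 / 4.4721
u = 0.1878

0.1878


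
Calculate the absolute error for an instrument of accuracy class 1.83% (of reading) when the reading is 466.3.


Absolute error = (accuracy% / 100) * reading.
Error = (1.83 / 100) * 466.3
Error = 0.0183 * 466.3
Error = 8.5333

8.5333


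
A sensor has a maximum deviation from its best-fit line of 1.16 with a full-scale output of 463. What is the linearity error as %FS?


Linearity error = (max deviation / full scale) * 100%.
Linearity = (1.16 / 463) * 100
Linearity = 0.251 %FS

0.251 %FS


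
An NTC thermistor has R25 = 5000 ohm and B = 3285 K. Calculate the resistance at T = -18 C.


NTC thermistor equation: Rt = R25 * exp(B * (1/T - 1/T25)).
T in Kelvin: 255.15 K, T25 = 298.15 K
1/T - 1/T25 = 1/255.15 - 1/298.15 = 0.00056525
B * (1/T - 1/T25) = 3285 * 0.00056525 = 1.8568
Rt = 5000 * exp(1.8568) = 32017.2 ohm

32017.2 ohm


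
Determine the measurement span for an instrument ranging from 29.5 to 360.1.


Span = upper range - lower range.
Span = 360.1 - (29.5)
Span = 330.6

330.6


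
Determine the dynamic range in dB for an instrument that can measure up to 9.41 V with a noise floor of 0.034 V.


Dynamic range = 20 * log10(Vmax / Vnoise).
DR = 20 * log10(9.41 / 0.034)
DR = 20 * log10(276.76)
DR = 48.84 dB

48.84 dB


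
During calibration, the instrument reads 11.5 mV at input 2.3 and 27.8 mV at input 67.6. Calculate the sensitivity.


Sensitivity = (y2 - y1) / (x2 - x1).
S = (27.8 - 11.5) / (67.6 - 2.3)
S = 16.3 / 65.3
S = 0.2496 mV/unit

0.2496 mV/unit


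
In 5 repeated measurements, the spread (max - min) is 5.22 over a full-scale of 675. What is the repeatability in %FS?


Repeatability = (spread / full scale) * 100%.
R = (5.22 / 675) * 100
R = 0.773 %FS

0.773 %FS


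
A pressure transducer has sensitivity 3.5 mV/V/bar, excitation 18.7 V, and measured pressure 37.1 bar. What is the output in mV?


Output = sensitivity * Vex * P.
Vout = 3.5 * 18.7 * 37.1
Vout = 65.45 * 37.1
Vout = 2428.2 mV

2428.2 mV


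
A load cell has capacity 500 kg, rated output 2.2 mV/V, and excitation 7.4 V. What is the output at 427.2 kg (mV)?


Vout = rated_output * Vex * (load / capacity).
Vout = 2.2 * 7.4 * (427.2 / 500)
Vout = 2.2 * 7.4 * 0.8544
Vout = 13.91 mV

13.91 mV


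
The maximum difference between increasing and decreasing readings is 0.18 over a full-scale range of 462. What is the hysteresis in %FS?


Hysteresis = (max difference / full scale) * 100%.
H = (0.18 / 462) * 100
H = 0.039 %FS

0.039 %FS


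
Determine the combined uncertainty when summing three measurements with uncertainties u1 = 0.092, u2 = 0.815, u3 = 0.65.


For a sum of independent quantities, uc = sqrt(u1^2 + u2^2 + u3^2).
uc = sqrt(0.092^2 + 0.815^2 + 0.65^2)
uc = sqrt(0.008464 + 0.664225 + 0.4225)
uc = 1.0465

1.0465


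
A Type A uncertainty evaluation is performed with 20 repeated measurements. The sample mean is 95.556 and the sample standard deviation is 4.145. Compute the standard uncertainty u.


The standard uncertainty for Type A evaluation is u = s / sqrt(n).
u = 4.145 / sqrt(20)
u = 4.145 / 4.4721
u = 0.9269

0.9269


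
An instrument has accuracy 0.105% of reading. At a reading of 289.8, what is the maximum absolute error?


Absolute error = (accuracy% / 100) * reading.
Error = (0.105 / 100) * 289.8
Error = 0.00105 * 289.8
Error = 0.3043

0.3043


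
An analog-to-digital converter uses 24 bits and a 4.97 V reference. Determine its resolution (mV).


The resolution (LSB) of an ADC is Vref / 2^n.
LSB = 4.97 / 2^24
LSB = 4.97 / 16777216
LSB = 3e-07 V = 0.00029624 mV

0.00029624 mV


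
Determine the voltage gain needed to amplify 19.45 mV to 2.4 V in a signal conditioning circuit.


Gain = Vout / Vin (converting to same units).
G = 2.4 V / 19.45 mV
G = 2400.0 mV / 19.45 mV
G = 123.39

123.39


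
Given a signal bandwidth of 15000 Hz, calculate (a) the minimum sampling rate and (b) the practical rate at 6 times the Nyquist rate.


By Nyquist theorem, fs_min = 2 * fmax.
fs_min = 2 * 15000 = 30000 Hz
Practical rate = 6 * fs_min = 6 * 30000 = 180000 Hz

fs_min = 30000 Hz, fs_practical = 180000 Hz


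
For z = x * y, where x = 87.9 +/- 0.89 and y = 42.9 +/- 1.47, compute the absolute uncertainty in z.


For a product z = x*y, the relative uncertainty is:
uz/z = sqrt((ux/x)^2 + (uy/y)^2)
Relative uncertainties: ux/x = 0.89/87.9 = 0.010125
uy/y = 1.47/42.9 = 0.034266
z = 87.9 * 42.9 = 3770.9
uz = 3770.9 * sqrt(0.010125^2 + 0.034266^2) = 134.736

134.736


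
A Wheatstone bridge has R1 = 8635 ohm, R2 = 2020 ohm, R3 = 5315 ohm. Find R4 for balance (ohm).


At balance: R1*R4 = R2*R3, so R4 = R2*R3/R1.
R4 = 2020 * 5315 / 8635
R4 = 10736300 / 8635
R4 = 1243.35 ohm

1243.35 ohm


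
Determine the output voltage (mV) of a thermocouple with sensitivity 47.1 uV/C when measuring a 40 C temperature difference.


The thermocouple output V = sensitivity * dT.
V = 47.1 uV/C * 40 C
V = 1884.0 uV
V = 1.884 mV

1.884 mV


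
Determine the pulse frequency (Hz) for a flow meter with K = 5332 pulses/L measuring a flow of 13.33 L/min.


Frequency = K * Q / 60 (converting L/min to L/s).
f = 5332 * 13.33 / 60
f = 71075.56 / 60
f = 1184.59 Hz

1184.59 Hz


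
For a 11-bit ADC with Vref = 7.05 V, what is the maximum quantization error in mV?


The maximum quantization error is +/- LSB/2.
LSB = Vref / 2^n = 7.05 / 2048 = 0.00344238 V
Max error = LSB / 2 = 0.00344238 / 2 = 0.00172119 V
Max error = 1.7212 mV

1.7212 mV


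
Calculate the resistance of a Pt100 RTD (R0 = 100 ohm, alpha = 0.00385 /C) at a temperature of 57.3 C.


The RTD equation: Rt = R0 * (1 + alpha * T).
Rt = 100 * (1 + 0.00385 * 57.3)
Rt = 100 * (1 + 0.220605)
Rt = 100 * 1.220605
Rt = 122.06 ohm

122.06 ohm


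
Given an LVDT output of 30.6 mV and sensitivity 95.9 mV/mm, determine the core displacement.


Displacement = Vout / sensitivity.
d = 30.6 / 95.9
d = 0.319 mm

0.319 mm


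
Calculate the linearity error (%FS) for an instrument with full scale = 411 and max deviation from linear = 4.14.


Linearity error = (max deviation / full scale) * 100%.
Linearity = (4.14 / 411) * 100
Linearity = 1.007 %FS

1.007 %FS


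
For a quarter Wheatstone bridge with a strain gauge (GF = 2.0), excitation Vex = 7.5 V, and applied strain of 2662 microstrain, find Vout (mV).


Quarter bridge output: Vout = (GF * epsilon * Vex) / 4.
Vout = (2.0 * 2662e-6 * 7.5) / 4
Vout = 0.03993 / 4 V
Vout = 0.0099825 V = 9.9825 mV

9.9825 mV


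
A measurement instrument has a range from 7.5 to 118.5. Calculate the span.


Span = upper range - lower range.
Span = 118.5 - (7.5)
Span = 111.0

111.0


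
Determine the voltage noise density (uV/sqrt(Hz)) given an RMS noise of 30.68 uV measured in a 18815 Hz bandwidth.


Noise spectral density = Vrms / sqrt(BW).
NSD = 30.68 / sqrt(18815)
NSD = 30.68 / 137.1678
NSD = 0.2237 uV/sqrt(Hz)

0.2237 uV/sqrt(Hz)


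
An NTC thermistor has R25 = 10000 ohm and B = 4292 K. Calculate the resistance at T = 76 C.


NTC thermistor equation: Rt = R25 * exp(B * (1/T - 1/T25)).
T in Kelvin: 349.15 K, T25 = 298.15 K
1/T - 1/T25 = 1/349.15 - 1/298.15 = -0.00048992
B * (1/T - 1/T25) = 4292 * -0.00048992 = -2.1027
Rt = 10000 * exp(-2.1027) = 1221.2 ohm

1221.2 ohm


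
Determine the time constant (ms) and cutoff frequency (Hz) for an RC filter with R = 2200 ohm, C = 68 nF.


Time constant: tau = R * C.
tau = 2200 * 6.80e-08 = 0.0001496 s
tau = 0.1496 ms
Cutoff frequency: fc = 1 / (2*pi*R*C).
fc = 1 / (2*pi*0.0001496) = 1063.87 Hz

tau = 0.1496 ms, fc = 1063.87 Hz


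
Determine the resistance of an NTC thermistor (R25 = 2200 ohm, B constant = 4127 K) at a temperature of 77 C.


NTC thermistor equation: Rt = R25 * exp(B * (1/T - 1/T25)).
T in Kelvin: 350.15 K, T25 = 298.15 K
1/T - 1/T25 = 1/350.15 - 1/298.15 = -0.0004981
B * (1/T - 1/T25) = 4127 * -0.0004981 = -2.0556
Rt = 2200 * exp(-2.0556) = 281.6 ohm

281.6 ohm
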